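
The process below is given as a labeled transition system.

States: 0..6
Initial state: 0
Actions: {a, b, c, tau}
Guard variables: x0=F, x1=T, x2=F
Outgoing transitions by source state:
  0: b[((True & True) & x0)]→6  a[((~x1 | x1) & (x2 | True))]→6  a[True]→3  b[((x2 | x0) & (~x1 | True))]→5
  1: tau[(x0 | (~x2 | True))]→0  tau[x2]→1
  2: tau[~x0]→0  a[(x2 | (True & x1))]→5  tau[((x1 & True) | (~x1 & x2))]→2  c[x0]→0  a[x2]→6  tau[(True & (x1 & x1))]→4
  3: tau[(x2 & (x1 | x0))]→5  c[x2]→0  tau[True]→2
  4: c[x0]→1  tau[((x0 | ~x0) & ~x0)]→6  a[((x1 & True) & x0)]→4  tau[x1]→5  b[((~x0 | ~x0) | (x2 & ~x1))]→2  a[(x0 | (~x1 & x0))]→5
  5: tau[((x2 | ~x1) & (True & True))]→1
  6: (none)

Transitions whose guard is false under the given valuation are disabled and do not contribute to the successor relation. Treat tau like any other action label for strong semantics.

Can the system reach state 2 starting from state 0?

Answer: REACHABLE

Trace:
11 transition(s) survive guard evaluation.
L0 = {0}
L1 = {3,6}  cumulative {0,3,6}
L2 = {2}  cumulative {0,2,3,6}
L3 = {4,5}  cumulative {0,2,3,4,5,6}
Reachable = {0,2,3,4,5,6}
Path to 2: a·tau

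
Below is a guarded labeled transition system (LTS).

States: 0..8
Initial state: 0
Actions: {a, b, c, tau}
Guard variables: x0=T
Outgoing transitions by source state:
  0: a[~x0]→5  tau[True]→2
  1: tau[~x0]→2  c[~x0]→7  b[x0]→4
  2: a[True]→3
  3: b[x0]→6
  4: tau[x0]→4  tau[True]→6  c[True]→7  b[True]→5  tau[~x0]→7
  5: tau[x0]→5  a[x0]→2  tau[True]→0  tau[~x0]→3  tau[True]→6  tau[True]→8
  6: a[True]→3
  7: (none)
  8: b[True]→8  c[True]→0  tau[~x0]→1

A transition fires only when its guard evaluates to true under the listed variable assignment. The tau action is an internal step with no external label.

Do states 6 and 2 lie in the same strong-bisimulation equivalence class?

Compute ~ classes (split until stable):
  P[0] = {{0,1,2,3,4,5,6,7,8}}
  P[1] = {{0},{1,3},{2,6},{4},{5},{7},{8}}
  P[2] = {{0},{1},{2,6},{3},{4},{5},{7},{8}}
stable after 3 split(s): 8 block(s)
6∈{2,6}, 2∈{2,6}

Answer: BISIMILAR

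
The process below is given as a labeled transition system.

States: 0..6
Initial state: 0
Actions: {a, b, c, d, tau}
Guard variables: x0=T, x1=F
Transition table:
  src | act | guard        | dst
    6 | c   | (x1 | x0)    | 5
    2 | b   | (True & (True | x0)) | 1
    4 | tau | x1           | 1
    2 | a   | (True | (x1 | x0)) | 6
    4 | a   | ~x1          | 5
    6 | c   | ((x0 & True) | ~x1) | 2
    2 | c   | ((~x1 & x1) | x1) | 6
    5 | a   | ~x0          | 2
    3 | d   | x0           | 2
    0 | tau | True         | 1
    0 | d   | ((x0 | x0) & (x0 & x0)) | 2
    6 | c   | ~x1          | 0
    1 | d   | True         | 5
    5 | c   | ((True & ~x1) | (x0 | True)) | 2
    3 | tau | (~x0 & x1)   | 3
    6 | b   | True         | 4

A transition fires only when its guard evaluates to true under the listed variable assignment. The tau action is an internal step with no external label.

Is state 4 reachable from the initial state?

Answer: REACHABLE

Trace:
Guard filter leaves 12 enabled edge(s).
L0 = {0}
L1 = {1,2}  cumulative {0,1,2}
L2 = {5,6}  cumulative {0,1,2,5,6}
L3 = {4}  cumulative {0,1,2,4,5,6}
Reach set: {0,1,2,4,5,6}
Path to 4: d·a·b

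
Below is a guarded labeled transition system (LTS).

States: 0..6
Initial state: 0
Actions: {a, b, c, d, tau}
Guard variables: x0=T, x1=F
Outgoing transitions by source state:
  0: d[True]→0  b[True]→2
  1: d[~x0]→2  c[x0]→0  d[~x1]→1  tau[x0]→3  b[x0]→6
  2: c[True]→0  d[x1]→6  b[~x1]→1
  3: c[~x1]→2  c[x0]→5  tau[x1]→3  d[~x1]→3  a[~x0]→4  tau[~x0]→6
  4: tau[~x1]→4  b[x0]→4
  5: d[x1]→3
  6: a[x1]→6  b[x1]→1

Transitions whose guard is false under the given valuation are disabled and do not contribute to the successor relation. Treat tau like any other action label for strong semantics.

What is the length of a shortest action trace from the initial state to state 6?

Breadth-first toward 6:
  L0 = {0}
  L1 = {2}
  L2 = {1}
  L3 = {3,6}
depth(6)=3, e.g. b·b·b

Answer: 3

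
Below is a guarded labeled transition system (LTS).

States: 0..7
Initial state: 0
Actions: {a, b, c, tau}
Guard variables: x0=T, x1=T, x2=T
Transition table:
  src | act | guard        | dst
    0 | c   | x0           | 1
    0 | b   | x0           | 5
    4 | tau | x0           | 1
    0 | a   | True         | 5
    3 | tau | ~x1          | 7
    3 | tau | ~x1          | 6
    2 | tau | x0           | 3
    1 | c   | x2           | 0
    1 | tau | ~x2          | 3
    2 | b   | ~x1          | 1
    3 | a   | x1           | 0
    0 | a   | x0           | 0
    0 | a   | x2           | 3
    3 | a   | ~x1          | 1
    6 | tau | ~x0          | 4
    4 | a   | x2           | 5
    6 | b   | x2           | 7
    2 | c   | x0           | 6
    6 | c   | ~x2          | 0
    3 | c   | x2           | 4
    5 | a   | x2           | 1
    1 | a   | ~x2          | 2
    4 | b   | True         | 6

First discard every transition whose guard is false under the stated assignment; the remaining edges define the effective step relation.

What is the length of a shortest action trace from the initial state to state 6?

Layered search for 6:
  L0 = {0}
  L1 = {1,3,5}
  L2 = {4}
  L3 = {6}
6 enters at depth 3; path a·c·b

Answer: 3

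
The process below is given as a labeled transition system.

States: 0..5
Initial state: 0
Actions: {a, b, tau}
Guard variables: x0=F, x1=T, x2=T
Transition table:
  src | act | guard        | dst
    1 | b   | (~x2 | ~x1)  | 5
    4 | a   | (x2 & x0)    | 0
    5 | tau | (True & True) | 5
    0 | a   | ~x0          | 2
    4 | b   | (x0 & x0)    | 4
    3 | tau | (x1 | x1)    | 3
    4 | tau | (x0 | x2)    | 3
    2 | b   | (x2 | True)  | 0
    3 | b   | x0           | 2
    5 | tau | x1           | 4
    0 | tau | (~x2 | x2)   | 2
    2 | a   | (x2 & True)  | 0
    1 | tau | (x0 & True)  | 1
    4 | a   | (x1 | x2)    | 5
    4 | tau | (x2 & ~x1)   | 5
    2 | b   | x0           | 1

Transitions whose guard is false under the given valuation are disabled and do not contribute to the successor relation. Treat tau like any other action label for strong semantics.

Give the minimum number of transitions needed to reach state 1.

Breadth-first toward 1:
  L0 = {0}
  L1 = {2}
1 never appears.

Answer: UNREACHABLE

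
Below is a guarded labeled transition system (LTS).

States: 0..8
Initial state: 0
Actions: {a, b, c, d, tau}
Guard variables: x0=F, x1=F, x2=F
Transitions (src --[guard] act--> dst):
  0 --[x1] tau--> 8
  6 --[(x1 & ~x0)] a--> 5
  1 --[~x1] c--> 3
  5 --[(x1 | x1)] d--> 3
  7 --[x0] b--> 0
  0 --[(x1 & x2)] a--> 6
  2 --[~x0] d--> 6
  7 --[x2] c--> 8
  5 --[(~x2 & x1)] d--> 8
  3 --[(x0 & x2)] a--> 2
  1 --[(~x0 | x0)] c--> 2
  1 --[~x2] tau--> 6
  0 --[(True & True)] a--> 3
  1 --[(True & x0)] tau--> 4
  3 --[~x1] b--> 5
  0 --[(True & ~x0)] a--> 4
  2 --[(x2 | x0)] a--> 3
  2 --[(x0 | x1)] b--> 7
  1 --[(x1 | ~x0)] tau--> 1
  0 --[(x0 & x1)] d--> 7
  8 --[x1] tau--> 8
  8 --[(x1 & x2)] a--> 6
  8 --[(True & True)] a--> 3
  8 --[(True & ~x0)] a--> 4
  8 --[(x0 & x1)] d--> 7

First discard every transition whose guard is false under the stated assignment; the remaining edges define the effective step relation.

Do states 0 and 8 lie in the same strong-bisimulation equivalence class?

Answer: BISIMILAR

Trace:
Refine partition for ~:
  π0 = {{0,1,2,3,4,5,6,7,8}}
  π1 = {{0,8},{1},{2},{3},{4,5,6,7}}
stable after 2 split(s): 5 block(s)
[0]={0,8}  [8]={0,8}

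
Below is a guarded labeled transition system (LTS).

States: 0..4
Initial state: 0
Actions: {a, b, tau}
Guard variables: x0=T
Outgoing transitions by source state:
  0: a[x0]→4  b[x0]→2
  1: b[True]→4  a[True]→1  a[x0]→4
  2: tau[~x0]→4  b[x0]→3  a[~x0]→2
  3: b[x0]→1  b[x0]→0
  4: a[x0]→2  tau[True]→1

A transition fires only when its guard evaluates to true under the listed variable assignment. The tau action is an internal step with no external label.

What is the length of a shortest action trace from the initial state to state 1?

Answer: 2

Working:
Layered search for 1:
  depth 0: {0}
  depth 1: {2,4}
  depth 2: {1,3}
depth(1)=2, e.g. a·tau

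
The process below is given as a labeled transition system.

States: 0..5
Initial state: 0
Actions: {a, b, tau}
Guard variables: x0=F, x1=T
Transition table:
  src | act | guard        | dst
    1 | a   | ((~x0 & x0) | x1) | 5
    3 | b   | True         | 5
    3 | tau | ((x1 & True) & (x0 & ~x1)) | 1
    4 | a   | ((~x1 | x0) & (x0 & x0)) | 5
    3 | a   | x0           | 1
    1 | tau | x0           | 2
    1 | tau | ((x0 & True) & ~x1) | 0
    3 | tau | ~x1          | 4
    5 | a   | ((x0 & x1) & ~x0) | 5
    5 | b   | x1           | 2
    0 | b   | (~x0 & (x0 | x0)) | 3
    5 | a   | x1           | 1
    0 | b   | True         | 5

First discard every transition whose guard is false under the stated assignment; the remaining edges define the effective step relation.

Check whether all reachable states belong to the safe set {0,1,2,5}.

Answer: INVARIANT HOLDS

Trace:
Inv-set: {0,1,2,5}
R = {0,1,2,5}
  0: ok
  1: ok
  2: ok
  5: ok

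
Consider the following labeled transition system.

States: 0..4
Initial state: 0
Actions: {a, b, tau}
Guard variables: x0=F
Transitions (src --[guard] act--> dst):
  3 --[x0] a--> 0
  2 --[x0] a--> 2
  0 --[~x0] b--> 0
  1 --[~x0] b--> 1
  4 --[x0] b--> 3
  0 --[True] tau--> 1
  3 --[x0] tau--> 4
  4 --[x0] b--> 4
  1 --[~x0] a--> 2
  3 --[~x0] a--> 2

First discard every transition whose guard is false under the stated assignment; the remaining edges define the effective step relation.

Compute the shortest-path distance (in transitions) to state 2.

Layered search for 2:
  L0 = {0}
  L1 = {1}
  L2 = {2}
first hit 2 at d=2 via tau·a

Answer: 2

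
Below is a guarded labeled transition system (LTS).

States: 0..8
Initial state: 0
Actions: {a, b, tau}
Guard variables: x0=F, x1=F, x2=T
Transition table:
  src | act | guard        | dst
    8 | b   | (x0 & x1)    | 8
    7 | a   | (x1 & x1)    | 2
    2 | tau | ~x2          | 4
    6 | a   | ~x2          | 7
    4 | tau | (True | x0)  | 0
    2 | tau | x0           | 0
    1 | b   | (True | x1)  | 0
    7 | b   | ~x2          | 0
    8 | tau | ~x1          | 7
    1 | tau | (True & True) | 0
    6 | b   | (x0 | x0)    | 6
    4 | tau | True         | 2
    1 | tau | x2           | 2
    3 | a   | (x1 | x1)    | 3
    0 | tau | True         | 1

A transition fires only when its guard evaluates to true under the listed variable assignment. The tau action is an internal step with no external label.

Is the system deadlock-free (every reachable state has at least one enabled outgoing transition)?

Answer: DEADLOCK at state 2

Working:
Reachable = {0,1,2}
  0: tau→1  [1 out]
  1: b→0  tau→0  tau→2  [3 out]
  2: ∅  [deadlock]
witness 2: tau·tau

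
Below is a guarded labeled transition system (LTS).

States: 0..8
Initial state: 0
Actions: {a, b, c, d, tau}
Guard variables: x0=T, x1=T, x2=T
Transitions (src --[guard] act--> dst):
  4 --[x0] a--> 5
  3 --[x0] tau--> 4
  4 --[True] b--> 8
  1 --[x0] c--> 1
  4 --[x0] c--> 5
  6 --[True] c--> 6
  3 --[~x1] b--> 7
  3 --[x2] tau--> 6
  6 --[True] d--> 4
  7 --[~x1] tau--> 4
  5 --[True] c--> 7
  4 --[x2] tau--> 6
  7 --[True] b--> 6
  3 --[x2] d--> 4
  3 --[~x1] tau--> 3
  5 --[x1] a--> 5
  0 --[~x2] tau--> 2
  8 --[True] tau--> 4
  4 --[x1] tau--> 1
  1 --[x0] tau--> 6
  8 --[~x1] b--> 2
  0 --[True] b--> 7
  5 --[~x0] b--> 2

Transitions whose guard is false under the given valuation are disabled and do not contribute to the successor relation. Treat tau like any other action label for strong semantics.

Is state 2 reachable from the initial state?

Guard filter leaves 17 enabled edge(s).
L0 = {0}
L1 = {7}  now seen {0,7}
L2 = {6}  now seen {0,6,7}
L3 = {4}  now seen {0,4,6,7}
L4 = {1,5,8}  now seen {0,1,4,5,6,7,8}
Reachable = {0,1,4,5,6,7,8}

Answer: UNREACHABLE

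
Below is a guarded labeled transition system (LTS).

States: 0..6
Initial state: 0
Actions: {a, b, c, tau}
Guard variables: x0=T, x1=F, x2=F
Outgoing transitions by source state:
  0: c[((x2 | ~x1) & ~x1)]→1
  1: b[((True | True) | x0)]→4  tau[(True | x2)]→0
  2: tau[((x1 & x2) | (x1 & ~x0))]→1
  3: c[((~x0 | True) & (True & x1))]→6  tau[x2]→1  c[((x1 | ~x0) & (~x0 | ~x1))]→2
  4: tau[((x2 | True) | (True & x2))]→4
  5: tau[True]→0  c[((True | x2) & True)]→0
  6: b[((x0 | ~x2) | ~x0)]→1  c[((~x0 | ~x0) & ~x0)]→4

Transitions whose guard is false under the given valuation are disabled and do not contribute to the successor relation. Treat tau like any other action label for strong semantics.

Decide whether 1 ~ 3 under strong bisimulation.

Compute ~ classes (split until stable):
  round 0: {{0,1,2,3,4,5,6}}
  round 1: {{0},{1},{2,3},{4},{5},{6}}
stable after 2 split(s): 6 block(s)
class of 1: {1}; class of 3: {2,3}

Answer: NOT BISIMILAR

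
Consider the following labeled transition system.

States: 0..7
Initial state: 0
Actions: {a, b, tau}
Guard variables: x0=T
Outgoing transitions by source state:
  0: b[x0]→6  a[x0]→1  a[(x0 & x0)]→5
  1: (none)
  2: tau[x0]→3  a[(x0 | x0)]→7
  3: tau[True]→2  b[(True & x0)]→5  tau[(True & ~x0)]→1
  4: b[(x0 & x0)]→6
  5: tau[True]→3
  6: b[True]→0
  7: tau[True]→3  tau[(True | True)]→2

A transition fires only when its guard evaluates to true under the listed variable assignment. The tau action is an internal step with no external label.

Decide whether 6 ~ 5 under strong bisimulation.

Compute ~ classes (split until stable):
  π0 = {{0,1,2,3,4,5,6,7}}
  π1 = {{0},{1},{2},{3},{4,6},{5,7}}
  π2 = {{0},{1},{2},{3},{4},{5},{6},{7}}
Fixed point at round 3; 8 class(es).
class of 6: {6}; class of 5: {5}

Answer: NOT BISIMILAR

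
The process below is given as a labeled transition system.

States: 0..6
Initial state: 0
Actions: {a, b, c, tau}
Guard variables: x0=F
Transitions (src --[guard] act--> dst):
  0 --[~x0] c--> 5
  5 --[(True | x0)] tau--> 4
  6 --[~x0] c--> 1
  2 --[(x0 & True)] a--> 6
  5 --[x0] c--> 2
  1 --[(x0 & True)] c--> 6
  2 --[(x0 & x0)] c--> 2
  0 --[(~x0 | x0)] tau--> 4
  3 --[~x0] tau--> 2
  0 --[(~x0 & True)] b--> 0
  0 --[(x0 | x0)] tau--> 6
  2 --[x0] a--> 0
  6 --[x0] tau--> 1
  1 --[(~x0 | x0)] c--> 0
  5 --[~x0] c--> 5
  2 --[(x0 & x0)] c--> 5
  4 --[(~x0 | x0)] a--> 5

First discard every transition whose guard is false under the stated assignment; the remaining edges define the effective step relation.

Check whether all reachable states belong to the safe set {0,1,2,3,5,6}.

Allowed set {0,1,2,3,5,6}
Reachable = {0,4,5}
  0: ok
  4: ✗ unsafe
  5: ok
reach 4 via tau — violates

Answer: INVARIANT VIOLATED at state 4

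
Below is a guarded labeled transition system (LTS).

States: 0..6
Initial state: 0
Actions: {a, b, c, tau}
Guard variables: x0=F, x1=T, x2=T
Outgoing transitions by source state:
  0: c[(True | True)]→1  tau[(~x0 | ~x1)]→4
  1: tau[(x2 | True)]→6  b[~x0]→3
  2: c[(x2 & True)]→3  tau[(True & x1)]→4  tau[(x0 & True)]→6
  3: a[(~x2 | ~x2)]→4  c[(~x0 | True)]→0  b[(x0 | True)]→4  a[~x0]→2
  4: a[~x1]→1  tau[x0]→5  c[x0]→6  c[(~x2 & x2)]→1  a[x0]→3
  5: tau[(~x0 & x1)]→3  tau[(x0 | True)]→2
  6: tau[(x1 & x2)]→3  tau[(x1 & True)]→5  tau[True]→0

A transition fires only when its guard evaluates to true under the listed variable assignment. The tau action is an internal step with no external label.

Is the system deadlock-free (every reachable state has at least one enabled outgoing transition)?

Reach set: {0,1,2,3,4,5,6}
  0: c→1  tau→4  [deg 2]
  1: b→3  tau→6  [deg 2]
  2: c→3  tau→4  [deg 2]
  3: a→2  b→4  c→0  [deg 3]
  4: ∅  [STUCK]
  5: tau→2  tau→3  [deg 2]
  6: tau→0  tau→3  tau→5  [deg 3]
Path to 4: tau

Answer: DEADLOCK at state 4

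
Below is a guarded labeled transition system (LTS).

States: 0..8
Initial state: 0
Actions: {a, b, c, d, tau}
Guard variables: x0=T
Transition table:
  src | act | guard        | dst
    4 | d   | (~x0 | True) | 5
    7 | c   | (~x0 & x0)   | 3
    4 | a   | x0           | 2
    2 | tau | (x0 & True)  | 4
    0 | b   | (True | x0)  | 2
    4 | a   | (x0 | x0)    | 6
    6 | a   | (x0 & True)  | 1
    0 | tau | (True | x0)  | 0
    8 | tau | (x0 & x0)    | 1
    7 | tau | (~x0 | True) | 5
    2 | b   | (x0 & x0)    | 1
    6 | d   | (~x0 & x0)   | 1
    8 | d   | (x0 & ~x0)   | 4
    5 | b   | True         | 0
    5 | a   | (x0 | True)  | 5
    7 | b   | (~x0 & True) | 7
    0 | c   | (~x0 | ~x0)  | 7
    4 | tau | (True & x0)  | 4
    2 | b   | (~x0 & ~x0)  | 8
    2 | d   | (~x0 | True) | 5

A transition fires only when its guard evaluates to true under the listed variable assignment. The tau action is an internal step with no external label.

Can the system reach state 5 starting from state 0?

14 transition(s) survive guard evaluation.
Layer 0: {0}
Layer 1: {2}  cumulative {0,2}
Layer 2: {1,4,5}  cumulative {0,1,2,4,5}
Layer 3: {6}  cumulative {0,1,2,4,5,6}
R = {0,1,2,4,5,6}
trace reaching 5: b·d

Answer: REACHABLE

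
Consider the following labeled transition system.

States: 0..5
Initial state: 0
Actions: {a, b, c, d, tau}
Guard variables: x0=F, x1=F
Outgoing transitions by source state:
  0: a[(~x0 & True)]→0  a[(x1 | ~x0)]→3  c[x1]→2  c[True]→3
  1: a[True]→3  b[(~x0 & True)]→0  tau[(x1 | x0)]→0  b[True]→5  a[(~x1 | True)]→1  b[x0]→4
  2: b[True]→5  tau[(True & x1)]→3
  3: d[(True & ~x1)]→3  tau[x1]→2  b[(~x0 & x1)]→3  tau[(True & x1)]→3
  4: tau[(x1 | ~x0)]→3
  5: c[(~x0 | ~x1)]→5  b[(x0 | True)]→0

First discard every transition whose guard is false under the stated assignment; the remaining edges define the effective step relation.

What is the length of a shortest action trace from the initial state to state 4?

Breadth-first toward 4:
  Layer 0: {0}
  Layer 1: {3}
4 never appears.

Answer: UNREACHABLE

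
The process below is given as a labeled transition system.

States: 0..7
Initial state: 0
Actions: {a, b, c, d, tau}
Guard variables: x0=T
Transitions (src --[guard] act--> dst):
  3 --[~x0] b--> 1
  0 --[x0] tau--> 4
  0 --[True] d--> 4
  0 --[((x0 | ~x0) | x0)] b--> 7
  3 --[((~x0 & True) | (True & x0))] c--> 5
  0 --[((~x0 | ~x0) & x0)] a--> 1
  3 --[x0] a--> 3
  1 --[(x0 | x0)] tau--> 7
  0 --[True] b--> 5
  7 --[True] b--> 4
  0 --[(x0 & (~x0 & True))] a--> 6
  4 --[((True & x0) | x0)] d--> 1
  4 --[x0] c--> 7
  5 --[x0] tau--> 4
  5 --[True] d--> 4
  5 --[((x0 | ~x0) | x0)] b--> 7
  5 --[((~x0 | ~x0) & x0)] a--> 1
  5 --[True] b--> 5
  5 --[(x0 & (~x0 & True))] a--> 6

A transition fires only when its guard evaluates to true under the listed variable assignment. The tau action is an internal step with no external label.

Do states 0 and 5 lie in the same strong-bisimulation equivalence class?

Answer: BISIMILAR

Analysis:
Bisimulation quotient by refinement:
  π0 = {{0,1,2,3,4,5,6,7}}
  π1 = {{0,5},{1},{2,6},{3},{4},{7}}
6 equivalence class(es) (converged in 2)
[0]={0,5}  [5]={0,5}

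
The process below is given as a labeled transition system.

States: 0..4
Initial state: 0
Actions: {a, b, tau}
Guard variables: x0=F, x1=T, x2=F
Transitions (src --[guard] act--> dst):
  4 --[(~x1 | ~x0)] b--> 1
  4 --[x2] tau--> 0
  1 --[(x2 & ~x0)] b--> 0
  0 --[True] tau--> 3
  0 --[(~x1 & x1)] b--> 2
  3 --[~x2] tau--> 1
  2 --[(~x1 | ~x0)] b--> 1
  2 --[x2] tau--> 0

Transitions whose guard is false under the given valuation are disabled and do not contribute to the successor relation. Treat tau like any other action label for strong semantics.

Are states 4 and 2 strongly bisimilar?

Refine partition for ~:
  P[0] = {{0,1,2,3,4}}
  P[1] = {{0,3},{1},{2,4}}
  P[2] = {{0},{1},{2,4},{3}}
Fixed point at round 3; 4 class(es).
4∈{2,4}, 2∈{2,4}

Answer: BISIMILAR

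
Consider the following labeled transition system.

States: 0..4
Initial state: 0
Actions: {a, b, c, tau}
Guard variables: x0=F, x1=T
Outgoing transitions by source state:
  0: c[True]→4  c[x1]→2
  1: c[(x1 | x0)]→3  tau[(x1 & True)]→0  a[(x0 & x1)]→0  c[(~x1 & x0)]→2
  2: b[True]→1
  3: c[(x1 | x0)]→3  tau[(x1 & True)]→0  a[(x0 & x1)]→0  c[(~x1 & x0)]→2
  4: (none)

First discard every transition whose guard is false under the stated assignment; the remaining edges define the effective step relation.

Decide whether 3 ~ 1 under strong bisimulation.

Bisimulation quotient by refinement:
  π0 = {{0,1,2,3,4}}
  π1 = {{0},{1,3},{2},{4}}
stable after 2 split(s): 4 block(s)
3∈{1,3}, 1∈{1,3}

Answer: BISIMILAR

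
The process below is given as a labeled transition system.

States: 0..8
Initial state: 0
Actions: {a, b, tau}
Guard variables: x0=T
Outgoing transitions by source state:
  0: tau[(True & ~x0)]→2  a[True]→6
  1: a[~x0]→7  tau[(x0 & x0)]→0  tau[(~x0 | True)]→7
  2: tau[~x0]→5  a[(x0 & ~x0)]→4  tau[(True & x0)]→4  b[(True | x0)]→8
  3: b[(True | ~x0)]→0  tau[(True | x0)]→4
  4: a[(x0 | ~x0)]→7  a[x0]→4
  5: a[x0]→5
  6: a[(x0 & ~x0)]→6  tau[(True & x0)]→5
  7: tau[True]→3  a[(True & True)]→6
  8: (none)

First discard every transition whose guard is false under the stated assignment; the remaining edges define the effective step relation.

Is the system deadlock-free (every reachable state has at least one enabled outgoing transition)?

Reachable = {0,5,6}
  0: a→6  [1 exit(s)]
  5: a→5  [1 exit(s)]
  6: tau→5  [1 exit(s)]

Answer: DEADLOCK-FREE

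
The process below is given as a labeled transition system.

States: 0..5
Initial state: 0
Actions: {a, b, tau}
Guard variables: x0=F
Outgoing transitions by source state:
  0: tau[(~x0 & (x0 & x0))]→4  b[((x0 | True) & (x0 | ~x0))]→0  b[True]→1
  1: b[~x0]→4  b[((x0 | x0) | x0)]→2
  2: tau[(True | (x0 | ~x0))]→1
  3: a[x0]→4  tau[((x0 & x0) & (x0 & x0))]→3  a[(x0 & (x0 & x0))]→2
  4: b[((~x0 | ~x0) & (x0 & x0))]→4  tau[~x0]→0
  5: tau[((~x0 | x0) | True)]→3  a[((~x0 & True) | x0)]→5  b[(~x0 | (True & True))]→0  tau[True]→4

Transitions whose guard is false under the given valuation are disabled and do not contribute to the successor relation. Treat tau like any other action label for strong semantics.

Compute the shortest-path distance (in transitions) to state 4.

Answer: 2

Trace:
BFS to 4:
  L0 = {0}
  L1 = {1}
  L2 = {4}
depth(4)=2, e.g. b·b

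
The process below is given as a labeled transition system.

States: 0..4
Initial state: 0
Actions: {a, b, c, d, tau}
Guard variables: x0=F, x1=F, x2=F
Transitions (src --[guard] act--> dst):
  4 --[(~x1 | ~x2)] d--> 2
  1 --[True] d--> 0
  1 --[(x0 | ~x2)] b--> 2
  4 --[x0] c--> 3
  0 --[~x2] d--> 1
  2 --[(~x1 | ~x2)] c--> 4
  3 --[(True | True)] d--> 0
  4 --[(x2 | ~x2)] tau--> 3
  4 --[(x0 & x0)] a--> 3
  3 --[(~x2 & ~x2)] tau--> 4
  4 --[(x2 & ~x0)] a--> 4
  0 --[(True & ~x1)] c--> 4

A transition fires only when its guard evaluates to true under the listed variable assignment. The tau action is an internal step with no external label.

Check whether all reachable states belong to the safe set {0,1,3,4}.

Inv-set: {0,1,3,4}
R = {0,1,2,3,4}
  0: safe
  1: safe
  2: ✗ unsafe
  3: safe
  4: safe
witness against invariant: d·b → 2

Answer: INVARIANT VIOLATED at state 2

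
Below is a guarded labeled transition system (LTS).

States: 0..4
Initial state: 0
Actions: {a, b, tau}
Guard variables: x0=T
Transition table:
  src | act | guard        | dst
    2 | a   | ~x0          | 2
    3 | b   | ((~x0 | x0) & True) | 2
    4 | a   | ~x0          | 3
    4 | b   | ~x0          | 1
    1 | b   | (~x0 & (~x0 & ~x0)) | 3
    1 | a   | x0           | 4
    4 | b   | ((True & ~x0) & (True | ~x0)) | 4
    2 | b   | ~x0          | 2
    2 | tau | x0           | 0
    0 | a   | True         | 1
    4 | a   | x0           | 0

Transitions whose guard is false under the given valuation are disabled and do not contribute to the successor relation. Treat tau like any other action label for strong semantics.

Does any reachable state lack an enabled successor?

Reach set: {0,1,4}
  0: a→1  [1 exit(s)]
  1: a→4  [1 exit(s)]
  4: a→0  [1 exit(s)]

Answer: DEADLOCK-FREE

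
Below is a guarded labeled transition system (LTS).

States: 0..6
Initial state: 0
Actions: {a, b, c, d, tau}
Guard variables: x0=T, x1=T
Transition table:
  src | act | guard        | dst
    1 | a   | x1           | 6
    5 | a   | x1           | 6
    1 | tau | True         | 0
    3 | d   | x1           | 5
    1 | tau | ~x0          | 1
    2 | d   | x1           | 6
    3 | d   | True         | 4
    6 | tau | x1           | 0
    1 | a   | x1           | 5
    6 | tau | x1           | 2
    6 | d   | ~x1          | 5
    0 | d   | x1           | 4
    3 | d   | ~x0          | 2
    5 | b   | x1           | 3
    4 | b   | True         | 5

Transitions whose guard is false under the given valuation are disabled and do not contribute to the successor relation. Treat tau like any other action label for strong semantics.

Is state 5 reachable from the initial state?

Answer: REACHABLE

Analysis:
After dropping false guards: 12 live edges.
Layer 0: {0}
Layer 1: {4}  now seen {0,4}
Layer 2: {5}  now seen {0,4,5}
Layer 3: {3,6}  now seen {0,3,4,5,6}
Layer 4: {2}  now seen {0,2,3,4,5,6}
R = {0,2,3,4,5,6}
trace reaching 5: d·b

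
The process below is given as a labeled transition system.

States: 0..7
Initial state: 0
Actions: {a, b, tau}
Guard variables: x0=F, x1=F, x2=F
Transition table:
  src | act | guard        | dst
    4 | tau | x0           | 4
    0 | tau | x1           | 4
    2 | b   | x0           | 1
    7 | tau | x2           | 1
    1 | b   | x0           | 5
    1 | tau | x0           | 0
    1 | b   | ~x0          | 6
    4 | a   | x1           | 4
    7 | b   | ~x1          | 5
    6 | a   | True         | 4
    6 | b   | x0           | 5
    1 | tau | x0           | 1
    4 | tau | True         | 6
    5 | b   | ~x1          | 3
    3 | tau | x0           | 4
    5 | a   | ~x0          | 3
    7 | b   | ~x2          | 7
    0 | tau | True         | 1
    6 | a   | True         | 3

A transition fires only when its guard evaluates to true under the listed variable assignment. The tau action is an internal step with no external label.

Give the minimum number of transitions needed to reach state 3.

Breadth-first toward 3:
  Layer 0: {0}
  Layer 1: {1}
  Layer 2: {6}
  Layer 3: {3,4}
first hit 3 at d=3 via tau·b·a

Answer: 3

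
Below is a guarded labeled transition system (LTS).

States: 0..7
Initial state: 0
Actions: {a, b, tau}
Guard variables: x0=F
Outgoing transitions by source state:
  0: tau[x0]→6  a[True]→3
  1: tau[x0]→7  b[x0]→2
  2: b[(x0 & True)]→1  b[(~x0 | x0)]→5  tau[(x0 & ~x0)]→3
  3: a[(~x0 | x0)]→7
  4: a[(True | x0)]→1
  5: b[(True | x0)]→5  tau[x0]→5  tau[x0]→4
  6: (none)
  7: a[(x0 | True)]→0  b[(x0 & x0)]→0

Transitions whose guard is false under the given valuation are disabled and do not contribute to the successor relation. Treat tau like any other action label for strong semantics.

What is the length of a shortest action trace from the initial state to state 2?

Breadth-first toward 2:
  L0 = {0}
  L1 = {3}
  L2 = {7}
2 never appears.

Answer: UNREACHABLE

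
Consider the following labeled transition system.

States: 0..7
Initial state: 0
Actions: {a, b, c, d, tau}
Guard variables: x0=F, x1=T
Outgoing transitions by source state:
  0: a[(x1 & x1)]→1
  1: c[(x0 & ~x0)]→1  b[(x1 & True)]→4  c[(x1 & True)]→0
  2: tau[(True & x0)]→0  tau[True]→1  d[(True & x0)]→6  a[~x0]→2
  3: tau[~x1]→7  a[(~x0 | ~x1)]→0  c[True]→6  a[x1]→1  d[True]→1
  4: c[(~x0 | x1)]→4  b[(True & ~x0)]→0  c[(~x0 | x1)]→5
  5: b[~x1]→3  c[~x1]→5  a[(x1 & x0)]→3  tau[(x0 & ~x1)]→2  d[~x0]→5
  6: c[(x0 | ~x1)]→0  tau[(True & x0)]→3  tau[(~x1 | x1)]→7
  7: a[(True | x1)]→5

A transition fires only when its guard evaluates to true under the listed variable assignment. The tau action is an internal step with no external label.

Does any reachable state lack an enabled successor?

Reachable = {0,1,4,5}
  0: a→1  [1 exit(s)]
  1: b→4  c→0  [2 exit(s)]
  4: b→0  c→4  c→5  [3 exit(s)]
  5: d→5  [1 exit(s)]

Answer: DEADLOCK-FREE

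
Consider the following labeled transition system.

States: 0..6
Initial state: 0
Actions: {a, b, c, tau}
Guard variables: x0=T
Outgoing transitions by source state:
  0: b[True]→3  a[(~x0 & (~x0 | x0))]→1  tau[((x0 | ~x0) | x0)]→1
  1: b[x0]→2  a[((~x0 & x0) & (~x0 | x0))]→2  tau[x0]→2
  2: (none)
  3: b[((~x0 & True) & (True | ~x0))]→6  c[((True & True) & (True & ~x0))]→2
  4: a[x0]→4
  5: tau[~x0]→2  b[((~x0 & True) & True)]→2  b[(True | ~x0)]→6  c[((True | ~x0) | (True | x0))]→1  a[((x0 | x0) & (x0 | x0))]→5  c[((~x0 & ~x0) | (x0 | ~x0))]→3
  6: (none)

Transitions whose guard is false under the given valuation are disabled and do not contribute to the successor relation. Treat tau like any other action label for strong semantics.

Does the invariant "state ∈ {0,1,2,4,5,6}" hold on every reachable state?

Answer: INVARIANT VIOLATED at state 3

Trace:
Inv-set: {0,1,2,4,5,6}
Reachable = {0,1,2,3}
  0: ok
  1: ok
  2: ok
  3: outside
counterexample path to 3: b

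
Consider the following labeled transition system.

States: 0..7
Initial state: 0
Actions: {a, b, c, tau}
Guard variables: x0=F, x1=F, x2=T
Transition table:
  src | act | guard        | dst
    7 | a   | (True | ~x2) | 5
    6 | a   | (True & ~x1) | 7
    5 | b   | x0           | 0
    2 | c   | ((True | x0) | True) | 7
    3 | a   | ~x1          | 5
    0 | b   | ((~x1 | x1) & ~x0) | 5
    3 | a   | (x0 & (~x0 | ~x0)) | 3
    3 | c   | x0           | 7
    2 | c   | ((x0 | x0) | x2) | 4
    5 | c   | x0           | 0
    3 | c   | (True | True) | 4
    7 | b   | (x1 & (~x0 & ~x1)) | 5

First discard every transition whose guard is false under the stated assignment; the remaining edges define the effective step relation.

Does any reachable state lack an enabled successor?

Answer: DEADLOCK at state 5

Working:
Reach set: {0,5}
  0: b→5  [1 exit(s)]
  5: ∅  [no exit]
Path to 5: b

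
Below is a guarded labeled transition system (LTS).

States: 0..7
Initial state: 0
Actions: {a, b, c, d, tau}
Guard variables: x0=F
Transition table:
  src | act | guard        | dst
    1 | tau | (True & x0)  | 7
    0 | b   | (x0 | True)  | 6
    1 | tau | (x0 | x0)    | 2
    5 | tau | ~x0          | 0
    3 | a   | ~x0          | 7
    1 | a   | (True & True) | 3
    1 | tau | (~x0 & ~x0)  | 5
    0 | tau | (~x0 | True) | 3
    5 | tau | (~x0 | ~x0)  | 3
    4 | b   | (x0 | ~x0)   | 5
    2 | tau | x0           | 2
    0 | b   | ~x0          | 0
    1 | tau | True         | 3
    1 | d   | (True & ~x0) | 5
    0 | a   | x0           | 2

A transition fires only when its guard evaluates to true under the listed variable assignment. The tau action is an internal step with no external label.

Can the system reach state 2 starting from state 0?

Guard filter leaves 11 enabled edge(s).
L0 = {0}
L1 = {3,6}  now seen {0,3,6}
L2 = {7}  now seen {0,3,6,7}
R = {0,3,6,7}

Answer: UNREACHABLE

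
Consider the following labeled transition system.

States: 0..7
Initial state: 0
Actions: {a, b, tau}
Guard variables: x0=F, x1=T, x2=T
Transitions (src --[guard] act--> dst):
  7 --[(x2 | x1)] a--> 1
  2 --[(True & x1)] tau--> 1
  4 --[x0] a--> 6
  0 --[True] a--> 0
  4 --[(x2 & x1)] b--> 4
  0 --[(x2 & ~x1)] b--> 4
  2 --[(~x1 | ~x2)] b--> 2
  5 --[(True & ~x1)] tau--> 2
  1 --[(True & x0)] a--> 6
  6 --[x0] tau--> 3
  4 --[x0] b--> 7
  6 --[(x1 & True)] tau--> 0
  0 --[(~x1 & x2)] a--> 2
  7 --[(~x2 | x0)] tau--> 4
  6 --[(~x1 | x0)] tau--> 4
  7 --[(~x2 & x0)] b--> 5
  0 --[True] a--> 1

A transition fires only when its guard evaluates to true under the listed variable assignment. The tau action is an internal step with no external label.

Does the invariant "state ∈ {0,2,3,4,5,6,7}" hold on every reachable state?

Answer: INVARIANT VIOLATED at state 1

Working:
Safe = {0,2,3,4,5,6,7}
Reach set: {0,1}
  0: ok
  1: ✗ unsafe
witness against invariant: a → 1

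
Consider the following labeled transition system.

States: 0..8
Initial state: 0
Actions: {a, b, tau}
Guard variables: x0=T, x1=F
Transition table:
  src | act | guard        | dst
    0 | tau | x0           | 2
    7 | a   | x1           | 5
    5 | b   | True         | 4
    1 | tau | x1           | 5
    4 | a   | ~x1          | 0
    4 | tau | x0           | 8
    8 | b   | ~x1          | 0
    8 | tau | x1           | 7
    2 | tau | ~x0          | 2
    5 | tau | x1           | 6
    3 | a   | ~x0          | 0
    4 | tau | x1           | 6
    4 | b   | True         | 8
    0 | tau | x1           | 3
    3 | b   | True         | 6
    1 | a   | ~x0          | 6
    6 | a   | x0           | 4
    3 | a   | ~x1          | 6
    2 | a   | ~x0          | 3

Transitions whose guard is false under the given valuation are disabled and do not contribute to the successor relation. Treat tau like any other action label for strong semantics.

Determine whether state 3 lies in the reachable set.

Answer: UNREACHABLE

Working:
Guard filter leaves 9 enabled edge(s).
L0 = {0}
L1 = {2}  now seen {0,2}
Reachable = {0,2}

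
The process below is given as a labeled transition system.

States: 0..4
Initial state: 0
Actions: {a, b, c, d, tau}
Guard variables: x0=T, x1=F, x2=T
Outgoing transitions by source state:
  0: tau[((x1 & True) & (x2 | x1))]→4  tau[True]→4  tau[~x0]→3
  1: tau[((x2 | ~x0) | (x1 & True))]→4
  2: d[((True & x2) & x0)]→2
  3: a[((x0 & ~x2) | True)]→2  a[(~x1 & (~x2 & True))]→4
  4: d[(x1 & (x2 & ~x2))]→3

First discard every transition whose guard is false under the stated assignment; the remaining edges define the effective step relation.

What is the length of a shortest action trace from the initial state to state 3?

BFS to 3:
  depth 0: {0}
  depth 1: {4}
3 never appears.

Answer: UNREACHABLE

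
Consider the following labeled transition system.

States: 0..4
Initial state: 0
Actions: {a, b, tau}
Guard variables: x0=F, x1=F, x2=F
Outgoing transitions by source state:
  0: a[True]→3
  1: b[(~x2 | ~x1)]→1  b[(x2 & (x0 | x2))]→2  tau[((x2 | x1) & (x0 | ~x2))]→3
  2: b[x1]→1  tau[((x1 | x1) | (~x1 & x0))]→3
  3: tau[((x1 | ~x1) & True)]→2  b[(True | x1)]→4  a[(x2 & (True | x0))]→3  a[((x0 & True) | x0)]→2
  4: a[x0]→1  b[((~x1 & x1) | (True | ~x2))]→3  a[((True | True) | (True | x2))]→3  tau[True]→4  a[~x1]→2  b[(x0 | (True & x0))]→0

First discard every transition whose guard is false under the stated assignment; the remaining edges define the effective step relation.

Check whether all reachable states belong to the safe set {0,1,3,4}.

Answer: INVARIANT VIOLATED at state 2

Trace:
Allowed set {0,1,3,4}
Reachable = {0,2,3,4}
  0: ✓
  2: outside
  3: ✓
  4: ✓
counterexample path to 2: a·tau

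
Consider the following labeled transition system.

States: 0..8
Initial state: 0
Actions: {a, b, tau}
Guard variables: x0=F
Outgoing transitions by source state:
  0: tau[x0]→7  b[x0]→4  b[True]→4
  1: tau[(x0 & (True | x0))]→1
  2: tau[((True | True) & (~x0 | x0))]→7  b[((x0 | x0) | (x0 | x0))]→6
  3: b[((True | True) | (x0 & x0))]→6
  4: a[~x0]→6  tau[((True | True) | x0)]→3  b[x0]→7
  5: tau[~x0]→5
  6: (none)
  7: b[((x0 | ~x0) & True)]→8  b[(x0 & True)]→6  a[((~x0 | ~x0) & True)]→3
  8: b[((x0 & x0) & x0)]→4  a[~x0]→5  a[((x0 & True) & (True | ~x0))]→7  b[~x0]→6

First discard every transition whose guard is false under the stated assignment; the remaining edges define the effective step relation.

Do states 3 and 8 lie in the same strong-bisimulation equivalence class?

Refine partition for ~:
  round 0: {{0,1,2,3,4,5,6,7,8}}
  round 1: {{0,3},{1,6},{2,5},{4},{7,8}}
  round 2: {{0},{1,6},{2},{3},{4},{5},{7},{8}}
8 equivalence class(es) (converged in 3)
3∈{3}, 8∈{8}

Answer: NOT BISIMILAR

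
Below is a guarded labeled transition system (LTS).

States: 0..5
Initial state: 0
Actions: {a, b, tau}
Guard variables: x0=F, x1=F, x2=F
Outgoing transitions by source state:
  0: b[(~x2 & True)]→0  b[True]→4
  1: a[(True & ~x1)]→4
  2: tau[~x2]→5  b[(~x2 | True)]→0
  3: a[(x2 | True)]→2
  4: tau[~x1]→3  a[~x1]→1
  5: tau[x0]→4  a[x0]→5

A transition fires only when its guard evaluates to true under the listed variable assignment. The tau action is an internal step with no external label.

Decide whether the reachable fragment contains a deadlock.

R = {0,1,2,3,4,5}
  0: b→0  b→4  [2 out]
  1: a→4  [1 out]
  2: b→0  tau→5  [2 out]
  3: a→2  [1 out]
  4: a→1  tau→3  [2 out]
  5: ∅  [deadlock]
Path to 5: b·tau·a·tau

Answer: DEADLOCK at state 5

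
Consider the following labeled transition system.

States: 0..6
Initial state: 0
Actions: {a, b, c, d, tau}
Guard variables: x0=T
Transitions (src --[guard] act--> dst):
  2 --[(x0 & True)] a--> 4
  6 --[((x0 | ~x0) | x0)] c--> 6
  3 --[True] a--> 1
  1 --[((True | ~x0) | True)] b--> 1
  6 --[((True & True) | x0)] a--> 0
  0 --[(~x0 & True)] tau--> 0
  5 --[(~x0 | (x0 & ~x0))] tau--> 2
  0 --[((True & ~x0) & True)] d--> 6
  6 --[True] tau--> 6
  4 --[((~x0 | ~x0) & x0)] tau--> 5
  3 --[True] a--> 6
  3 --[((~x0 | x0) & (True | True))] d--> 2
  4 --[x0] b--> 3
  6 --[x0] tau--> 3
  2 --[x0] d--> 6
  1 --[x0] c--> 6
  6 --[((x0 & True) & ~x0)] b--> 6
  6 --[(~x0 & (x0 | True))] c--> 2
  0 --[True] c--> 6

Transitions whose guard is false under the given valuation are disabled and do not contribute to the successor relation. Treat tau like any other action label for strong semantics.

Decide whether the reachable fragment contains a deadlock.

Answer: DEADLOCK-FREE

Trace:
Reachable = {0,1,2,3,4,6}
  0: c→6  [1 exit(s)]
  1: b→1  c→6  [2 exit(s)]
  2: a→4  d→6  [2 exit(s)]
  3: a→1  a→6  d→2  [3 exit(s)]
  4: b→3  [1 exit(s)]
  6: a→0  c→6  tau→3  tau→6  [4 exit(s)]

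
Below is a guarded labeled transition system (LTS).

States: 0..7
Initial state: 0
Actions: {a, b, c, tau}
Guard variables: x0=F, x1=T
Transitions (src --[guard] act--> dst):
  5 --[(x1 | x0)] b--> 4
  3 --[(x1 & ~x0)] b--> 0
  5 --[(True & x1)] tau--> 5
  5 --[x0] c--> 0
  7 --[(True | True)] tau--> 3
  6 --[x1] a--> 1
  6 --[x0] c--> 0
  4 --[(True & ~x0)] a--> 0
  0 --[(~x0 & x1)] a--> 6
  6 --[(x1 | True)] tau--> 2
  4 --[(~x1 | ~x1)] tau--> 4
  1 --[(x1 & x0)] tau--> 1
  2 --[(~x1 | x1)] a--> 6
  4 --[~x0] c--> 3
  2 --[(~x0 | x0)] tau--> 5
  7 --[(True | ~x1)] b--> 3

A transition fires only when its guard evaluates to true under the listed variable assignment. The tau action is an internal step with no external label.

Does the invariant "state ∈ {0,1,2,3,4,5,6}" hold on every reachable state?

Inv-set: {0,1,2,3,4,5,6}
Reach set: {0,1,2,3,4,5,6}
  0: safe
  1: safe
  2: safe
  3: safe
  4: safe
  5: safe
  6: safe

Answer: INVARIANT HOLDS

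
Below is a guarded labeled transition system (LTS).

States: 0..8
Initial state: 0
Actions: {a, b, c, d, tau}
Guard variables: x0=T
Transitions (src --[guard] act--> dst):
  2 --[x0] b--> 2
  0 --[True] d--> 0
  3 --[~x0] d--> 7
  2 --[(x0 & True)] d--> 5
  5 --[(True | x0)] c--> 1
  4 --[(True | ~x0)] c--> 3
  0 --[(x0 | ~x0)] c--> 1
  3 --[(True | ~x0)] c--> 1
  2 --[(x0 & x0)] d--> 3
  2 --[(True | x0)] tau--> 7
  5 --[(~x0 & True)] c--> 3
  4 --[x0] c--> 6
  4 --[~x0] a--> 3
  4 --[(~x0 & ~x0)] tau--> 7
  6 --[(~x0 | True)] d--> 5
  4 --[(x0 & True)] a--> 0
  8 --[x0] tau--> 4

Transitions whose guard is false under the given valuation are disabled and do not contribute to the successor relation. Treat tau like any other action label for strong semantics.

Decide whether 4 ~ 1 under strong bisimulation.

Bisimulation quotient by refinement:
  π0 = {{0,1,2,3,4,5,6,7,8}}
  π1 = {{0},{1,7},{2},{3,5},{4},{6},{8}}
stable after 2 split(s): 7 block(s)
class of 4: {4}; class of 1: {1,7}

Answer: NOT BISIMILAR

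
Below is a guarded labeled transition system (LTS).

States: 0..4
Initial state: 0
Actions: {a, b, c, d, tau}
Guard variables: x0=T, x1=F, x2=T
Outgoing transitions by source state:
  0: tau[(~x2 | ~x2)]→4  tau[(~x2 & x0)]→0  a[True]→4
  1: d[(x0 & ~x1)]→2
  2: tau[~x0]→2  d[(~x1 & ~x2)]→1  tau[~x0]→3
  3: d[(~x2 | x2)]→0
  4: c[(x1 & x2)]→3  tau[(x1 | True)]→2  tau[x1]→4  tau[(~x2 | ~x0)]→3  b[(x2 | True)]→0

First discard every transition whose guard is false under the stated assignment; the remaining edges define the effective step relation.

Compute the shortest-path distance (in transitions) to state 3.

Answer: UNREACHABLE

Analysis:
Layered search for 3:
  Layer 0: {0}
  Layer 1: {4}
  Layer 2: {2}
3 never appears.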